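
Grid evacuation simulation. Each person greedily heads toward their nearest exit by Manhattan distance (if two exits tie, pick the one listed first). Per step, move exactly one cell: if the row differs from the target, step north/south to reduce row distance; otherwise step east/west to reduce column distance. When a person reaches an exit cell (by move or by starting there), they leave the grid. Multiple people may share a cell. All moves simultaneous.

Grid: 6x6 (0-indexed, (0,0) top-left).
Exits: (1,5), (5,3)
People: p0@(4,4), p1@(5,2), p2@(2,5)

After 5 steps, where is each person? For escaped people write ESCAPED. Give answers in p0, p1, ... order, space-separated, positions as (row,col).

Step 1: p0:(4,4)->(5,4) | p1:(5,2)->(5,3)->EXIT | p2:(2,5)->(1,5)->EXIT
Step 2: p0:(5,4)->(5,3)->EXIT | p1:escaped | p2:escaped

ESCAPED ESCAPED ESCAPED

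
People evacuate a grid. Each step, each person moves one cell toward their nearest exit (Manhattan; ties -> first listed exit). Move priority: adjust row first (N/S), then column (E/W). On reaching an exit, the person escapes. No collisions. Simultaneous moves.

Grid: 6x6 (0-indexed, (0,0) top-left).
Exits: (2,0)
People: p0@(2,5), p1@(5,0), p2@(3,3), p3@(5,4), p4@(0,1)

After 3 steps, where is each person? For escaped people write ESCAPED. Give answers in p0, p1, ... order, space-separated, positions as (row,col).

Step 1: p0:(2,5)->(2,4) | p1:(5,0)->(4,0) | p2:(3,3)->(2,3) | p3:(5,4)->(4,4) | p4:(0,1)->(1,1)
Step 2: p0:(2,4)->(2,3) | p1:(4,0)->(3,0) | p2:(2,3)->(2,2) | p3:(4,4)->(3,4) | p4:(1,1)->(2,1)
Step 3: p0:(2,3)->(2,2) | p1:(3,0)->(2,0)->EXIT | p2:(2,2)->(2,1) | p3:(3,4)->(2,4) | p4:(2,1)->(2,0)->EXIT

(2,2) ESCAPED (2,1) (2,4) ESCAPED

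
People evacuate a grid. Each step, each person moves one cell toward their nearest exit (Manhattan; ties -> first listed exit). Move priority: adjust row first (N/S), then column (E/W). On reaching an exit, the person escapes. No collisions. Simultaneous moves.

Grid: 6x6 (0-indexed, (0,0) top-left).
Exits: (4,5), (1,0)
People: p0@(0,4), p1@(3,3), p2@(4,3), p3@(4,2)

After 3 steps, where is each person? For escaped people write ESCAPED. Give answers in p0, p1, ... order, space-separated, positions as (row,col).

Step 1: p0:(0,4)->(1,4) | p1:(3,3)->(4,3) | p2:(4,3)->(4,4) | p3:(4,2)->(4,3)
Step 2: p0:(1,4)->(2,4) | p1:(4,3)->(4,4) | p2:(4,4)->(4,5)->EXIT | p3:(4,3)->(4,4)
Step 3: p0:(2,4)->(3,4) | p1:(4,4)->(4,5)->EXIT | p2:escaped | p3:(4,4)->(4,5)->EXIT

(3,4) ESCAPED ESCAPED ESCAPED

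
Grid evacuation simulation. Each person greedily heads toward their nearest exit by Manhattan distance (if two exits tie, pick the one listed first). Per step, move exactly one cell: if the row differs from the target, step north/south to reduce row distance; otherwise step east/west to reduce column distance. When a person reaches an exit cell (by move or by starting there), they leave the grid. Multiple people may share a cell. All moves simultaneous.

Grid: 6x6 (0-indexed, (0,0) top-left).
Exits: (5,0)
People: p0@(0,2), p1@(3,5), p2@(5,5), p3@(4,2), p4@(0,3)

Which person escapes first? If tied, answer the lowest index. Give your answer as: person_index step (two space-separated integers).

Step 1: p0:(0,2)->(1,2) | p1:(3,5)->(4,5) | p2:(5,5)->(5,4) | p3:(4,2)->(5,2) | p4:(0,3)->(1,3)
Step 2: p0:(1,2)->(2,2) | p1:(4,5)->(5,5) | p2:(5,4)->(5,3) | p3:(5,2)->(5,1) | p4:(1,3)->(2,3)
Step 3: p0:(2,2)->(3,2) | p1:(5,5)->(5,4) | p2:(5,3)->(5,2) | p3:(5,1)->(5,0)->EXIT | p4:(2,3)->(3,3)
Step 4: p0:(3,2)->(4,2) | p1:(5,4)->(5,3) | p2:(5,2)->(5,1) | p3:escaped | p4:(3,3)->(4,3)
Step 5: p0:(4,2)->(5,2) | p1:(5,3)->(5,2) | p2:(5,1)->(5,0)->EXIT | p3:escaped | p4:(4,3)->(5,3)
Step 6: p0:(5,2)->(5,1) | p1:(5,2)->(5,1) | p2:escaped | p3:escaped | p4:(5,3)->(5,2)
Step 7: p0:(5,1)->(5,0)->EXIT | p1:(5,1)->(5,0)->EXIT | p2:escaped | p3:escaped | p4:(5,2)->(5,1)
Step 8: p0:escaped | p1:escaped | p2:escaped | p3:escaped | p4:(5,1)->(5,0)->EXIT
Exit steps: [7, 7, 5, 3, 8]
First to escape: p3 at step 3

Answer: 3 3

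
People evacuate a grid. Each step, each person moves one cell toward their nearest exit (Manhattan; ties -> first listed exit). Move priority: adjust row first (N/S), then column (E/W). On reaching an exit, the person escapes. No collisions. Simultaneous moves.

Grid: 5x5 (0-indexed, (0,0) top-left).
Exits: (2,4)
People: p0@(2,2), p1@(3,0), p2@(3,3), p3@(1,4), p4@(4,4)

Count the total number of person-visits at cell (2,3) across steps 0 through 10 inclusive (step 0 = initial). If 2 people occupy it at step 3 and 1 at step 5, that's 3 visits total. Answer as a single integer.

Step 0: p0@(2,2) p1@(3,0) p2@(3,3) p3@(1,4) p4@(4,4) -> at (2,3): 0 [-], cum=0
Step 1: p0@(2,3) p1@(2,0) p2@(2,3) p3@ESC p4@(3,4) -> at (2,3): 2 [p0,p2], cum=2
Step 2: p0@ESC p1@(2,1) p2@ESC p3@ESC p4@ESC -> at (2,3): 0 [-], cum=2
Step 3: p0@ESC p1@(2,2) p2@ESC p3@ESC p4@ESC -> at (2,3): 0 [-], cum=2
Step 4: p0@ESC p1@(2,3) p2@ESC p3@ESC p4@ESC -> at (2,3): 1 [p1], cum=3
Step 5: p0@ESC p1@ESC p2@ESC p3@ESC p4@ESC -> at (2,3): 0 [-], cum=3
Total visits = 3

Answer: 3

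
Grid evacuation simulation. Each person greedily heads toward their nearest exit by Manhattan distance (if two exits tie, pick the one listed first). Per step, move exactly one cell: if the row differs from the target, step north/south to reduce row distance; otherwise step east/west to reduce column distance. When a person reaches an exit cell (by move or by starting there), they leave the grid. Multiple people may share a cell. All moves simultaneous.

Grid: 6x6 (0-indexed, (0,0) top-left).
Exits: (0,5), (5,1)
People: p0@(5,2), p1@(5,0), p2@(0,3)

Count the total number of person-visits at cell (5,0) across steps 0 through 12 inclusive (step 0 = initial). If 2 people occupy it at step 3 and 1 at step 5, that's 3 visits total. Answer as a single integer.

Step 0: p0@(5,2) p1@(5,0) p2@(0,3) -> at (5,0): 1 [p1], cum=1
Step 1: p0@ESC p1@ESC p2@(0,4) -> at (5,0): 0 [-], cum=1
Step 2: p0@ESC p1@ESC p2@ESC -> at (5,0): 0 [-], cum=1
Total visits = 1

Answer: 1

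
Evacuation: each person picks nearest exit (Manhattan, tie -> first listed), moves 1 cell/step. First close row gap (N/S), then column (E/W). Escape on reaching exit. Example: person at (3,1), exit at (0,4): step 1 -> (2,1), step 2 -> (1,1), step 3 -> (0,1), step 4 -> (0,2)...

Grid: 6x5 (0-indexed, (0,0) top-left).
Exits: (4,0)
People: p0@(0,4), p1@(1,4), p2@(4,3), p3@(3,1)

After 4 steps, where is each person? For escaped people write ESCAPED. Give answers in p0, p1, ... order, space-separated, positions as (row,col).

Step 1: p0:(0,4)->(1,4) | p1:(1,4)->(2,4) | p2:(4,3)->(4,2) | p3:(3,1)->(4,1)
Step 2: p0:(1,4)->(2,4) | p1:(2,4)->(3,4) | p2:(4,2)->(4,1) | p3:(4,1)->(4,0)->EXIT
Step 3: p0:(2,4)->(3,4) | p1:(3,4)->(4,4) | p2:(4,1)->(4,0)->EXIT | p3:escaped
Step 4: p0:(3,4)->(4,4) | p1:(4,4)->(4,3) | p2:escaped | p3:escaped

(4,4) (4,3) ESCAPED ESCAPED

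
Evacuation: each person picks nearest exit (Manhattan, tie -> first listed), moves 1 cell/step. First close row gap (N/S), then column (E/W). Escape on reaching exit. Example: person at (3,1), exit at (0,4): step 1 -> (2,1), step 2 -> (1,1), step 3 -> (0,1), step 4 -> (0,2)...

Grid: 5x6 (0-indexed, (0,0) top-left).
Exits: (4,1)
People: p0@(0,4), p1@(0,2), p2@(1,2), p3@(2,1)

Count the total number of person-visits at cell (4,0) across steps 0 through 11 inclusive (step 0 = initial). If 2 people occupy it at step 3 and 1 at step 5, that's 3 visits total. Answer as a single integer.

Answer: 0

Derivation:
Step 0: p0@(0,4) p1@(0,2) p2@(1,2) p3@(2,1) -> at (4,0): 0 [-], cum=0
Step 1: p0@(1,4) p1@(1,2) p2@(2,2) p3@(3,1) -> at (4,0): 0 [-], cum=0
Step 2: p0@(2,4) p1@(2,2) p2@(3,2) p3@ESC -> at (4,0): 0 [-], cum=0
Step 3: p0@(3,4) p1@(3,2) p2@(4,2) p3@ESC -> at (4,0): 0 [-], cum=0
Step 4: p0@(4,4) p1@(4,2) p2@ESC p3@ESC -> at (4,0): 0 [-], cum=0
Step 5: p0@(4,3) p1@ESC p2@ESC p3@ESC -> at (4,0): 0 [-], cum=0
Step 6: p0@(4,2) p1@ESC p2@ESC p3@ESC -> at (4,0): 0 [-], cum=0
Step 7: p0@ESC p1@ESC p2@ESC p3@ESC -> at (4,0): 0 [-], cum=0
Total visits = 0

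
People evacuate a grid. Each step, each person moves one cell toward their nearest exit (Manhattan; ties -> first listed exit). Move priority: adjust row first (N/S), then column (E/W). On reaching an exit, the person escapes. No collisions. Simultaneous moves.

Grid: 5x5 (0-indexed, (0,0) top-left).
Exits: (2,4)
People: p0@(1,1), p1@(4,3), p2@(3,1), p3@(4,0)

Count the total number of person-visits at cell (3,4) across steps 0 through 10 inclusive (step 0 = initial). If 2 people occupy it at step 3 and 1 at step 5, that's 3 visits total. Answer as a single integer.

Step 0: p0@(1,1) p1@(4,3) p2@(3,1) p3@(4,0) -> at (3,4): 0 [-], cum=0
Step 1: p0@(2,1) p1@(3,3) p2@(2,1) p3@(3,0) -> at (3,4): 0 [-], cum=0
Step 2: p0@(2,2) p1@(2,3) p2@(2,2) p3@(2,0) -> at (3,4): 0 [-], cum=0
Step 3: p0@(2,3) p1@ESC p2@(2,3) p3@(2,1) -> at (3,4): 0 [-], cum=0
Step 4: p0@ESC p1@ESC p2@ESC p3@(2,2) -> at (3,4): 0 [-], cum=0
Step 5: p0@ESC p1@ESC p2@ESC p3@(2,3) -> at (3,4): 0 [-], cum=0
Step 6: p0@ESC p1@ESC p2@ESC p3@ESC -> at (3,4): 0 [-], cum=0
Total visits = 0

Answer: 0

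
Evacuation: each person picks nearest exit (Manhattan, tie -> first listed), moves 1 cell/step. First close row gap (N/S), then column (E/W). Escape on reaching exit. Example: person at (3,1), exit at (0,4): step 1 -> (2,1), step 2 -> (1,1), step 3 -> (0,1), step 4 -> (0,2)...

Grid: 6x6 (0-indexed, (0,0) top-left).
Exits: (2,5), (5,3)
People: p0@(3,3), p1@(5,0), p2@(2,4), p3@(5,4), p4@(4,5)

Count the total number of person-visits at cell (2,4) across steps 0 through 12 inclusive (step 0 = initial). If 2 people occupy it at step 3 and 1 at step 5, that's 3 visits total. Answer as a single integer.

Step 0: p0@(3,3) p1@(5,0) p2@(2,4) p3@(5,4) p4@(4,5) -> at (2,4): 1 [p2], cum=1
Step 1: p0@(4,3) p1@(5,1) p2@ESC p3@ESC p4@(3,5) -> at (2,4): 0 [-], cum=1
Step 2: p0@ESC p1@(5,2) p2@ESC p3@ESC p4@ESC -> at (2,4): 0 [-], cum=1
Step 3: p0@ESC p1@ESC p2@ESC p3@ESC p4@ESC -> at (2,4): 0 [-], cum=1
Total visits = 1

Answer: 1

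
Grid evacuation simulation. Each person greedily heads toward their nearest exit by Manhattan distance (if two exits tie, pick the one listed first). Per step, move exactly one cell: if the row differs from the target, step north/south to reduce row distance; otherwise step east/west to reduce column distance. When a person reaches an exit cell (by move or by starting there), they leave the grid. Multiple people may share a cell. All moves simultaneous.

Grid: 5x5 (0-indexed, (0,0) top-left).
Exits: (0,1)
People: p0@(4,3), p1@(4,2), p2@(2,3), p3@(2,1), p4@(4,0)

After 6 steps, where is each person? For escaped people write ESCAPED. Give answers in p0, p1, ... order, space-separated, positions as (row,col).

Step 1: p0:(4,3)->(3,3) | p1:(4,2)->(3,2) | p2:(2,3)->(1,3) | p3:(2,1)->(1,1) | p4:(4,0)->(3,0)
Step 2: p0:(3,3)->(2,3) | p1:(3,2)->(2,2) | p2:(1,3)->(0,3) | p3:(1,1)->(0,1)->EXIT | p4:(3,0)->(2,0)
Step 3: p0:(2,3)->(1,3) | p1:(2,2)->(1,2) | p2:(0,3)->(0,2) | p3:escaped | p4:(2,0)->(1,0)
Step 4: p0:(1,3)->(0,3) | p1:(1,2)->(0,2) | p2:(0,2)->(0,1)->EXIT | p3:escaped | p4:(1,0)->(0,0)
Step 5: p0:(0,3)->(0,2) | p1:(0,2)->(0,1)->EXIT | p2:escaped | p3:escaped | p4:(0,0)->(0,1)->EXIT
Step 6: p0:(0,2)->(0,1)->EXIT | p1:escaped | p2:escaped | p3:escaped | p4:escaped

ESCAPED ESCAPED ESCAPED ESCAPED ESCAPED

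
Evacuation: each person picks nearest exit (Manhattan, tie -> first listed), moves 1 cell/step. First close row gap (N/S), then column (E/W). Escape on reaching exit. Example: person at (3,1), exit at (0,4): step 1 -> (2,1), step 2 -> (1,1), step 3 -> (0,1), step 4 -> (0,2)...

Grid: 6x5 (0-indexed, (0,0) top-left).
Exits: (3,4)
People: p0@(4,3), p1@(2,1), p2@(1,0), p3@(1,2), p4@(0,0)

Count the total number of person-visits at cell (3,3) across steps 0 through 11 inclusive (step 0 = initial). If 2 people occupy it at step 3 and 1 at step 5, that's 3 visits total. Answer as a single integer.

Step 0: p0@(4,3) p1@(2,1) p2@(1,0) p3@(1,2) p4@(0,0) -> at (3,3): 0 [-], cum=0
Step 1: p0@(3,3) p1@(3,1) p2@(2,0) p3@(2,2) p4@(1,0) -> at (3,3): 1 [p0], cum=1
Step 2: p0@ESC p1@(3,2) p2@(3,0) p3@(3,2) p4@(2,0) -> at (3,3): 0 [-], cum=1
Step 3: p0@ESC p1@(3,3) p2@(3,1) p3@(3,3) p4@(3,0) -> at (3,3): 2 [p1,p3], cum=3
Step 4: p0@ESC p1@ESC p2@(3,2) p3@ESC p4@(3,1) -> at (3,3): 0 [-], cum=3
Step 5: p0@ESC p1@ESC p2@(3,3) p3@ESC p4@(3,2) -> at (3,3): 1 [p2], cum=4
Step 6: p0@ESC p1@ESC p2@ESC p3@ESC p4@(3,3) -> at (3,3): 1 [p4], cum=5
Step 7: p0@ESC p1@ESC p2@ESC p3@ESC p4@ESC -> at (3,3): 0 [-], cum=5
Total visits = 5

Answer: 5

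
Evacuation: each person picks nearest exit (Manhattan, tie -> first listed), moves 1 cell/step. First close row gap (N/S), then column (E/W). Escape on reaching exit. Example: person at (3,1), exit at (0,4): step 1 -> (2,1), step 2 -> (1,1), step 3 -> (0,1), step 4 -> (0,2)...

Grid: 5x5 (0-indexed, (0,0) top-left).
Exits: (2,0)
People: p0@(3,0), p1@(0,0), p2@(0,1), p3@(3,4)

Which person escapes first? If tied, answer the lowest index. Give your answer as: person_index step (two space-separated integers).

Step 1: p0:(3,0)->(2,0)->EXIT | p1:(0,0)->(1,0) | p2:(0,1)->(1,1) | p3:(3,4)->(2,4)
Step 2: p0:escaped | p1:(1,0)->(2,0)->EXIT | p2:(1,1)->(2,1) | p3:(2,4)->(2,3)
Step 3: p0:escaped | p1:escaped | p2:(2,1)->(2,0)->EXIT | p3:(2,3)->(2,2)
Step 4: p0:escaped | p1:escaped | p2:escaped | p3:(2,2)->(2,1)
Step 5: p0:escaped | p1:escaped | p2:escaped | p3:(2,1)->(2,0)->EXIT
Exit steps: [1, 2, 3, 5]
First to escape: p0 at step 1

Answer: 0 1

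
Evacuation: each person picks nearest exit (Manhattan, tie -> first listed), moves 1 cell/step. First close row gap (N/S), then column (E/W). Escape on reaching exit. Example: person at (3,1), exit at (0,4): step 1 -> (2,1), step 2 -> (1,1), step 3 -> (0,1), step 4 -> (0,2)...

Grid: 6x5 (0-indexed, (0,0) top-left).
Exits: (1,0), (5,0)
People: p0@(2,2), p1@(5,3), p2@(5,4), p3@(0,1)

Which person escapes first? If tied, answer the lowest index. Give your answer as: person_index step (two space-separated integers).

Answer: 3 2

Derivation:
Step 1: p0:(2,2)->(1,2) | p1:(5,3)->(5,2) | p2:(5,4)->(5,3) | p3:(0,1)->(1,1)
Step 2: p0:(1,2)->(1,1) | p1:(5,2)->(5,1) | p2:(5,3)->(5,2) | p3:(1,1)->(1,0)->EXIT
Step 3: p0:(1,1)->(1,0)->EXIT | p1:(5,1)->(5,0)->EXIT | p2:(5,2)->(5,1) | p3:escaped
Step 4: p0:escaped | p1:escaped | p2:(5,1)->(5,0)->EXIT | p3:escaped
Exit steps: [3, 3, 4, 2]
First to escape: p3 at step 2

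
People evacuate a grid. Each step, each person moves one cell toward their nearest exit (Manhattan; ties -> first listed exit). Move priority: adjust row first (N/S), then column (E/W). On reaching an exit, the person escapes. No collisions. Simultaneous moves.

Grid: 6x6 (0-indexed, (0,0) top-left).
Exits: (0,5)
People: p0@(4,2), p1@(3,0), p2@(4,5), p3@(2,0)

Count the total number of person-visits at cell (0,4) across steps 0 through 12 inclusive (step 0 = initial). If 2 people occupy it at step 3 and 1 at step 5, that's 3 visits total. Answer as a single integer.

Answer: 3

Derivation:
Step 0: p0@(4,2) p1@(3,0) p2@(4,5) p3@(2,0) -> at (0,4): 0 [-], cum=0
Step 1: p0@(3,2) p1@(2,0) p2@(3,5) p3@(1,0) -> at (0,4): 0 [-], cum=0
Step 2: p0@(2,2) p1@(1,0) p2@(2,5) p3@(0,0) -> at (0,4): 0 [-], cum=0
Step 3: p0@(1,2) p1@(0,0) p2@(1,5) p3@(0,1) -> at (0,4): 0 [-], cum=0
Step 4: p0@(0,2) p1@(0,1) p2@ESC p3@(0,2) -> at (0,4): 0 [-], cum=0
Step 5: p0@(0,3) p1@(0,2) p2@ESC p3@(0,3) -> at (0,4): 0 [-], cum=0
Step 6: p0@(0,4) p1@(0,3) p2@ESC p3@(0,4) -> at (0,4): 2 [p0,p3], cum=2
Step 7: p0@ESC p1@(0,4) p2@ESC p3@ESC -> at (0,4): 1 [p1], cum=3
Step 8: p0@ESC p1@ESC p2@ESC p3@ESC -> at (0,4): 0 [-], cum=3
Total visits = 3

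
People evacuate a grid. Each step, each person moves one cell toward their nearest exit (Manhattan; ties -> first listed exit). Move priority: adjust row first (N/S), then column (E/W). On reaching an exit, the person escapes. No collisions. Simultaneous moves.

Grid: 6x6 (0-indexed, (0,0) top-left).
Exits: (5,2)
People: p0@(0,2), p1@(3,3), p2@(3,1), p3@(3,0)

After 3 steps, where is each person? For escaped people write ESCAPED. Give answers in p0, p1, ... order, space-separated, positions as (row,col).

Step 1: p0:(0,2)->(1,2) | p1:(3,3)->(4,3) | p2:(3,1)->(4,1) | p3:(3,0)->(4,0)
Step 2: p0:(1,2)->(2,2) | p1:(4,3)->(5,3) | p2:(4,1)->(5,1) | p3:(4,0)->(5,0)
Step 3: p0:(2,2)->(3,2) | p1:(5,3)->(5,2)->EXIT | p2:(5,1)->(5,2)->EXIT | p3:(5,0)->(5,1)

(3,2) ESCAPED ESCAPED (5,1)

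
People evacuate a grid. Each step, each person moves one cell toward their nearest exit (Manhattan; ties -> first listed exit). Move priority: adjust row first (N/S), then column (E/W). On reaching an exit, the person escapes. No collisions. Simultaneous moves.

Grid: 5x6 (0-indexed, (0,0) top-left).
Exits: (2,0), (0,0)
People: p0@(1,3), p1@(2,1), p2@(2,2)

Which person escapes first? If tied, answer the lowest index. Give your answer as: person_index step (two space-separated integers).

Answer: 1 1

Derivation:
Step 1: p0:(1,3)->(2,3) | p1:(2,1)->(2,0)->EXIT | p2:(2,2)->(2,1)
Step 2: p0:(2,3)->(2,2) | p1:escaped | p2:(2,1)->(2,0)->EXIT
Step 3: p0:(2,2)->(2,1) | p1:escaped | p2:escaped
Step 4: p0:(2,1)->(2,0)->EXIT | p1:escaped | p2:escaped
Exit steps: [4, 1, 2]
First to escape: p1 at step 1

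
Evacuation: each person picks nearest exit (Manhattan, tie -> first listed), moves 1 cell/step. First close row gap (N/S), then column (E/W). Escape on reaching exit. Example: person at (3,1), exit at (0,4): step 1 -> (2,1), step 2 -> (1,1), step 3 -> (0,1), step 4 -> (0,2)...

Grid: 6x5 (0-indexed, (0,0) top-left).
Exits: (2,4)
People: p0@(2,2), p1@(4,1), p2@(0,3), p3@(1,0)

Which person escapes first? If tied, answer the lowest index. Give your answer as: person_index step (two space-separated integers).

Answer: 0 2

Derivation:
Step 1: p0:(2,2)->(2,3) | p1:(4,1)->(3,1) | p2:(0,3)->(1,3) | p3:(1,0)->(2,0)
Step 2: p0:(2,3)->(2,4)->EXIT | p1:(3,1)->(2,1) | p2:(1,3)->(2,3) | p3:(2,0)->(2,1)
Step 3: p0:escaped | p1:(2,1)->(2,2) | p2:(2,3)->(2,4)->EXIT | p3:(2,1)->(2,2)
Step 4: p0:escaped | p1:(2,2)->(2,3) | p2:escaped | p3:(2,2)->(2,3)
Step 5: p0:escaped | p1:(2,3)->(2,4)->EXIT | p2:escaped | p3:(2,3)->(2,4)->EXIT
Exit steps: [2, 5, 3, 5]
First to escape: p0 at step 2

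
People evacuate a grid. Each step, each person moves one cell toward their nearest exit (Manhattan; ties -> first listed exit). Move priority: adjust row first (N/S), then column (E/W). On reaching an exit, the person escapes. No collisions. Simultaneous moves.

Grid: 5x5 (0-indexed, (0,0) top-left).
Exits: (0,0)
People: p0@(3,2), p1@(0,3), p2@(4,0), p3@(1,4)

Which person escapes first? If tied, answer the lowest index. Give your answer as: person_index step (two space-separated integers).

Answer: 1 3

Derivation:
Step 1: p0:(3,2)->(2,2) | p1:(0,3)->(0,2) | p2:(4,0)->(3,0) | p3:(1,4)->(0,4)
Step 2: p0:(2,2)->(1,2) | p1:(0,2)->(0,1) | p2:(3,0)->(2,0) | p3:(0,4)->(0,3)
Step 3: p0:(1,2)->(0,2) | p1:(0,1)->(0,0)->EXIT | p2:(2,0)->(1,0) | p3:(0,3)->(0,2)
Step 4: p0:(0,2)->(0,1) | p1:escaped | p2:(1,0)->(0,0)->EXIT | p3:(0,2)->(0,1)
Step 5: p0:(0,1)->(0,0)->EXIT | p1:escaped | p2:escaped | p3:(0,1)->(0,0)->EXIT
Exit steps: [5, 3, 4, 5]
First to escape: p1 at step 3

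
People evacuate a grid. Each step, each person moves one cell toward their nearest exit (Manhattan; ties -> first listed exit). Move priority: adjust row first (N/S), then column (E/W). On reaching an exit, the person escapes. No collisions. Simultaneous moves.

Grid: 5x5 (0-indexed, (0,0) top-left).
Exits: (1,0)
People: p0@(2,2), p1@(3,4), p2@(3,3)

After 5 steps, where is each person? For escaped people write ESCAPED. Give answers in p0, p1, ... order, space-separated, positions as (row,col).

Step 1: p0:(2,2)->(1,2) | p1:(3,4)->(2,4) | p2:(3,3)->(2,3)
Step 2: p0:(1,2)->(1,1) | p1:(2,4)->(1,4) | p2:(2,3)->(1,3)
Step 3: p0:(1,1)->(1,0)->EXIT | p1:(1,4)->(1,3) | p2:(1,3)->(1,2)
Step 4: p0:escaped | p1:(1,3)->(1,2) | p2:(1,2)->(1,1)
Step 5: p0:escaped | p1:(1,2)->(1,1) | p2:(1,1)->(1,0)->EXIT

ESCAPED (1,1) ESCAPED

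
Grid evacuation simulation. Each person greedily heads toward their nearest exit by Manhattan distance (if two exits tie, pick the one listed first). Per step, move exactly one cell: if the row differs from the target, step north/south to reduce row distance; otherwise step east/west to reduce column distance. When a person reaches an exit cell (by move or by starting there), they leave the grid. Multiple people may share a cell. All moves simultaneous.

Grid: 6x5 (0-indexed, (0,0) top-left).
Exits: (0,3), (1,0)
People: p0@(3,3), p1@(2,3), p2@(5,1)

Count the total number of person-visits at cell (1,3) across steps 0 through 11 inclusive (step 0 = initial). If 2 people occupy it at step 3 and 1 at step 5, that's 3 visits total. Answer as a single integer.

Step 0: p0@(3,3) p1@(2,3) p2@(5,1) -> at (1,3): 0 [-], cum=0
Step 1: p0@(2,3) p1@(1,3) p2@(4,1) -> at (1,3): 1 [p1], cum=1
Step 2: p0@(1,3) p1@ESC p2@(3,1) -> at (1,3): 1 [p0], cum=2
Step 3: p0@ESC p1@ESC p2@(2,1) -> at (1,3): 0 [-], cum=2
Step 4: p0@ESC p1@ESC p2@(1,1) -> at (1,3): 0 [-], cum=2
Step 5: p0@ESC p1@ESC p2@ESC -> at (1,3): 0 [-], cum=2
Total visits = 2

Answer: 2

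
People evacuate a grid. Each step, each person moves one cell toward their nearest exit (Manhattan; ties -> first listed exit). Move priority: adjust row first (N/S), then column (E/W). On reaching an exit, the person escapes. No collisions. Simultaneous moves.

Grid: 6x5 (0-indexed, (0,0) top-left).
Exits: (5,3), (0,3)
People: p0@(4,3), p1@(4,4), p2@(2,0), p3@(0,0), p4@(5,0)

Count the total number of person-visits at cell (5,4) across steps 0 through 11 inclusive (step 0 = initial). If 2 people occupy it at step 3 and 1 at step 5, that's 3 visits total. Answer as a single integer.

Answer: 1

Derivation:
Step 0: p0@(4,3) p1@(4,4) p2@(2,0) p3@(0,0) p4@(5,0) -> at (5,4): 0 [-], cum=0
Step 1: p0@ESC p1@(5,4) p2@(1,0) p3@(0,1) p4@(5,1) -> at (5,4): 1 [p1], cum=1
Step 2: p0@ESC p1@ESC p2@(0,0) p3@(0,2) p4@(5,2) -> at (5,4): 0 [-], cum=1
Step 3: p0@ESC p1@ESC p2@(0,1) p3@ESC p4@ESC -> at (5,4): 0 [-], cum=1
Step 4: p0@ESC p1@ESC p2@(0,2) p3@ESC p4@ESC -> at (5,4): 0 [-], cum=1
Step 5: p0@ESC p1@ESC p2@ESC p3@ESC p4@ESC -> at (5,4): 0 [-], cum=1
Total visits = 1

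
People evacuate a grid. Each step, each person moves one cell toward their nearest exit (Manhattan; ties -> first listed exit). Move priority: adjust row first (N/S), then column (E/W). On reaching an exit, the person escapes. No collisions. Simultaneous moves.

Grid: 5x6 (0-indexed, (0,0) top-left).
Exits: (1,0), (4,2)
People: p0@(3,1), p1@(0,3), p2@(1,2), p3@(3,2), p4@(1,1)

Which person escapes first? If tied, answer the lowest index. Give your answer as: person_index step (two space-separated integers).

Answer: 3 1

Derivation:
Step 1: p0:(3,1)->(4,1) | p1:(0,3)->(1,3) | p2:(1,2)->(1,1) | p3:(3,2)->(4,2)->EXIT | p4:(1,1)->(1,0)->EXIT
Step 2: p0:(4,1)->(4,2)->EXIT | p1:(1,3)->(1,2) | p2:(1,1)->(1,0)->EXIT | p3:escaped | p4:escaped
Step 3: p0:escaped | p1:(1,2)->(1,1) | p2:escaped | p3:escaped | p4:escaped
Step 4: p0:escaped | p1:(1,1)->(1,0)->EXIT | p2:escaped | p3:escaped | p4:escaped
Exit steps: [2, 4, 2, 1, 1]
First to escape: p3 at step 1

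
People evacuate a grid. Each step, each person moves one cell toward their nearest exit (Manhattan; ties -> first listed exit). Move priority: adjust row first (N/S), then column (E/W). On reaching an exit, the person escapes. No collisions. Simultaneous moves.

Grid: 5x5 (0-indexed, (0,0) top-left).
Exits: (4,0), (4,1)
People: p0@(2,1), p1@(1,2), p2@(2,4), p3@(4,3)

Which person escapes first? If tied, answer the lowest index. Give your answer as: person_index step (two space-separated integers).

Answer: 0 2

Derivation:
Step 1: p0:(2,1)->(3,1) | p1:(1,2)->(2,2) | p2:(2,4)->(3,4) | p3:(4,3)->(4,2)
Step 2: p0:(3,1)->(4,1)->EXIT | p1:(2,2)->(3,2) | p2:(3,4)->(4,4) | p3:(4,2)->(4,1)->EXIT
Step 3: p0:escaped | p1:(3,2)->(4,2) | p2:(4,4)->(4,3) | p3:escaped
Step 4: p0:escaped | p1:(4,2)->(4,1)->EXIT | p2:(4,3)->(4,2) | p3:escaped
Step 5: p0:escaped | p1:escaped | p2:(4,2)->(4,1)->EXIT | p3:escaped
Exit steps: [2, 4, 5, 2]
First to escape: p0 at step 2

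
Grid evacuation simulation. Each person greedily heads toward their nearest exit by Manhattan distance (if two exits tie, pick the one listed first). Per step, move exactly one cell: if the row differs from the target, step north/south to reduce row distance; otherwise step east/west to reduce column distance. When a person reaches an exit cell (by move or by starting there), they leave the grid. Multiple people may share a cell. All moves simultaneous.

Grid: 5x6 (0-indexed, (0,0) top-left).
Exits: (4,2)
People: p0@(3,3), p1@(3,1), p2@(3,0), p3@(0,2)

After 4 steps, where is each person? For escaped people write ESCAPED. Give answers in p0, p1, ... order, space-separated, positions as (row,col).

Step 1: p0:(3,3)->(4,3) | p1:(3,1)->(4,1) | p2:(3,0)->(4,0) | p3:(0,2)->(1,2)
Step 2: p0:(4,3)->(4,2)->EXIT | p1:(4,1)->(4,2)->EXIT | p2:(4,0)->(4,1) | p3:(1,2)->(2,2)
Step 3: p0:escaped | p1:escaped | p2:(4,1)->(4,2)->EXIT | p3:(2,2)->(3,2)
Step 4: p0:escaped | p1:escaped | p2:escaped | p3:(3,2)->(4,2)->EXIT

ESCAPED ESCAPED ESCAPED ESCAPED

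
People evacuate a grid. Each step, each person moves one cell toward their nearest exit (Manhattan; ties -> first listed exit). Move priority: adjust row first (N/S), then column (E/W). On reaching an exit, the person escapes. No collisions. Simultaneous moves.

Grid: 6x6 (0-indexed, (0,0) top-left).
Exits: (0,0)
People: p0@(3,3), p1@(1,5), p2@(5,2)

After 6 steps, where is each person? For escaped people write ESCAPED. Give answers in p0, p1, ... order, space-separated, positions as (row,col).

Step 1: p0:(3,3)->(2,3) | p1:(1,5)->(0,5) | p2:(5,2)->(4,2)
Step 2: p0:(2,3)->(1,3) | p1:(0,5)->(0,4) | p2:(4,2)->(3,2)
Step 3: p0:(1,3)->(0,3) | p1:(0,4)->(0,3) | p2:(3,2)->(2,2)
Step 4: p0:(0,3)->(0,2) | p1:(0,3)->(0,2) | p2:(2,2)->(1,2)
Step 5: p0:(0,2)->(0,1) | p1:(0,2)->(0,1) | p2:(1,2)->(0,2)
Step 6: p0:(0,1)->(0,0)->EXIT | p1:(0,1)->(0,0)->EXIT | p2:(0,2)->(0,1)

ESCAPED ESCAPED (0,1)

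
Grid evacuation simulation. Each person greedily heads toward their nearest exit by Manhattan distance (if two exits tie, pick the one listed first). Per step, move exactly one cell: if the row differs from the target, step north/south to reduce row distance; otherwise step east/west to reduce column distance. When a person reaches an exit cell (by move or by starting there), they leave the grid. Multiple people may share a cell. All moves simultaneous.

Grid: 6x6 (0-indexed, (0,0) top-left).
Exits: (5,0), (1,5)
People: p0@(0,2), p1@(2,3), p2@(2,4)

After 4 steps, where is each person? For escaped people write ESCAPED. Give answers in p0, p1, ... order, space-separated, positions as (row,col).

Step 1: p0:(0,2)->(1,2) | p1:(2,3)->(1,3) | p2:(2,4)->(1,4)
Step 2: p0:(1,2)->(1,3) | p1:(1,3)->(1,4) | p2:(1,4)->(1,5)->EXIT
Step 3: p0:(1,3)->(1,4) | p1:(1,4)->(1,5)->EXIT | p2:escaped
Step 4: p0:(1,4)->(1,5)->EXIT | p1:escaped | p2:escaped

ESCAPED ESCAPED ESCAPED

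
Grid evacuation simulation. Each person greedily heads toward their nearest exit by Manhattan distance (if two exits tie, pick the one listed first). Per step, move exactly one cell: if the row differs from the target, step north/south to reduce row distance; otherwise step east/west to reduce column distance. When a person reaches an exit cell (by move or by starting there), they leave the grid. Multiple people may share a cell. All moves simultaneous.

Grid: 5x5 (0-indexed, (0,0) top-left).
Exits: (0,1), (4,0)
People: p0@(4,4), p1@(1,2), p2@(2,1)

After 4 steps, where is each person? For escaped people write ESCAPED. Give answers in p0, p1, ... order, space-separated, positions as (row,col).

Step 1: p0:(4,4)->(4,3) | p1:(1,2)->(0,2) | p2:(2,1)->(1,1)
Step 2: p0:(4,3)->(4,2) | p1:(0,2)->(0,1)->EXIT | p2:(1,1)->(0,1)->EXIT
Step 3: p0:(4,2)->(4,1) | p1:escaped | p2:escaped
Step 4: p0:(4,1)->(4,0)->EXIT | p1:escaped | p2:escaped

ESCAPED ESCAPED ESCAPED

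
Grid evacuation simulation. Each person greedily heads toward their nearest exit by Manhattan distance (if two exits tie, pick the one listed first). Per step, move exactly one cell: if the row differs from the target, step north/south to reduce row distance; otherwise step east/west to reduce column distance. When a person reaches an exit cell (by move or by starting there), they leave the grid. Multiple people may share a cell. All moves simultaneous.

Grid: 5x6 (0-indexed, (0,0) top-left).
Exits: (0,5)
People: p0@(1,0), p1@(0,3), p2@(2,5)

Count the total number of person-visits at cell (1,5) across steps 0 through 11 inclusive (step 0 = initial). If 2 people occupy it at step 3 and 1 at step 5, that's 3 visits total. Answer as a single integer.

Step 0: p0@(1,0) p1@(0,3) p2@(2,5) -> at (1,5): 0 [-], cum=0
Step 1: p0@(0,0) p1@(0,4) p2@(1,5) -> at (1,5): 1 [p2], cum=1
Step 2: p0@(0,1) p1@ESC p2@ESC -> at (1,5): 0 [-], cum=1
Step 3: p0@(0,2) p1@ESC p2@ESC -> at (1,5): 0 [-], cum=1
Step 4: p0@(0,3) p1@ESC p2@ESC -> at (1,5): 0 [-], cum=1
Step 5: p0@(0,4) p1@ESC p2@ESC -> at (1,5): 0 [-], cum=1
Step 6: p0@ESC p1@ESC p2@ESC -> at (1,5): 0 [-], cum=1
Total visits = 1

Answer: 1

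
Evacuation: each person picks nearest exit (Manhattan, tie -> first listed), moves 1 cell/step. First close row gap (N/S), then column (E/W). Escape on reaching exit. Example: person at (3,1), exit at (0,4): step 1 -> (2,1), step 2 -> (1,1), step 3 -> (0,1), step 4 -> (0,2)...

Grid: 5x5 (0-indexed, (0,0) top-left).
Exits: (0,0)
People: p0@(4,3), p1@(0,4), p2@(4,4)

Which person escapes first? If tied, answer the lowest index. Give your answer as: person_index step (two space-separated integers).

Answer: 1 4

Derivation:
Step 1: p0:(4,3)->(3,3) | p1:(0,4)->(0,3) | p2:(4,4)->(3,4)
Step 2: p0:(3,3)->(2,3) | p1:(0,3)->(0,2) | p2:(3,4)->(2,4)
Step 3: p0:(2,3)->(1,3) | p1:(0,2)->(0,1) | p2:(2,4)->(1,4)
Step 4: p0:(1,3)->(0,3) | p1:(0,1)->(0,0)->EXIT | p2:(1,4)->(0,4)
Step 5: p0:(0,3)->(0,2) | p1:escaped | p2:(0,4)->(0,3)
Step 6: p0:(0,2)->(0,1) | p1:escaped | p2:(0,3)->(0,2)
Step 7: p0:(0,1)->(0,0)->EXIT | p1:escaped | p2:(0,2)->(0,1)
Step 8: p0:escaped | p1:escaped | p2:(0,1)->(0,0)->EXIT
Exit steps: [7, 4, 8]
First to escape: p1 at step 4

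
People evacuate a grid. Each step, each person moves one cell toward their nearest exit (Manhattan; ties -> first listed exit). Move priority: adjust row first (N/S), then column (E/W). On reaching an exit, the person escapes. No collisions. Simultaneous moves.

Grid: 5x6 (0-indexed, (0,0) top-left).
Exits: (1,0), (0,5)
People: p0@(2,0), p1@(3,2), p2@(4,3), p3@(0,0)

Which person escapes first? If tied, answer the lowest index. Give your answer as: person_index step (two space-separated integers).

Step 1: p0:(2,0)->(1,0)->EXIT | p1:(3,2)->(2,2) | p2:(4,3)->(3,3) | p3:(0,0)->(1,0)->EXIT
Step 2: p0:escaped | p1:(2,2)->(1,2) | p2:(3,3)->(2,3) | p3:escaped
Step 3: p0:escaped | p1:(1,2)->(1,1) | p2:(2,3)->(1,3) | p3:escaped
Step 4: p0:escaped | p1:(1,1)->(1,0)->EXIT | p2:(1,3)->(1,2) | p3:escaped
Step 5: p0:escaped | p1:escaped | p2:(1,2)->(1,1) | p3:escaped
Step 6: p0:escaped | p1:escaped | p2:(1,1)->(1,0)->EXIT | p3:escaped
Exit steps: [1, 4, 6, 1]
First to escape: p0 at step 1

Answer: 0 1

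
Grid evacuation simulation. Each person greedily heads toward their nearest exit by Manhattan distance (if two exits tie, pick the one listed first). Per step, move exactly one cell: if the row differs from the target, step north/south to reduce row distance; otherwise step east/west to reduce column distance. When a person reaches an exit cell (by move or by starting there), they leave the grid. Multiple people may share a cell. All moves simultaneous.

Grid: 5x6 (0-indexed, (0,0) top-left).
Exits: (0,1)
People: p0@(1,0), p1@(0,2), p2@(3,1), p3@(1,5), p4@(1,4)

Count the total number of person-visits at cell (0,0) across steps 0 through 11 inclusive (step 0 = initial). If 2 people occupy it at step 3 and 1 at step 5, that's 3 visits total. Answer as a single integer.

Step 0: p0@(1,0) p1@(0,2) p2@(3,1) p3@(1,5) p4@(1,4) -> at (0,0): 0 [-], cum=0
Step 1: p0@(0,0) p1@ESC p2@(2,1) p3@(0,5) p4@(0,4) -> at (0,0): 1 [p0], cum=1
Step 2: p0@ESC p1@ESC p2@(1,1) p3@(0,4) p4@(0,3) -> at (0,0): 0 [-], cum=1
Step 3: p0@ESC p1@ESC p2@ESC p3@(0,3) p4@(0,2) -> at (0,0): 0 [-], cum=1
Step 4: p0@ESC p1@ESC p2@ESC p3@(0,2) p4@ESC -> at (0,0): 0 [-], cum=1
Step 5: p0@ESC p1@ESC p2@ESC p3@ESC p4@ESC -> at (0,0): 0 [-], cum=1
Total visits = 1

Answer: 1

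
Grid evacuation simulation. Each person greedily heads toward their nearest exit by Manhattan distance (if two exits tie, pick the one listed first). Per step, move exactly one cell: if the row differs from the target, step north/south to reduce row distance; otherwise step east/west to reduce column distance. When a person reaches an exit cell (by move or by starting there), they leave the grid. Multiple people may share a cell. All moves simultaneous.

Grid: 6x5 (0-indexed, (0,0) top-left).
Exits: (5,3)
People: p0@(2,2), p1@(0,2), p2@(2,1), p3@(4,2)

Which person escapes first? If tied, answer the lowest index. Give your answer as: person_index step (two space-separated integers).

Step 1: p0:(2,2)->(3,2) | p1:(0,2)->(1,2) | p2:(2,1)->(3,1) | p3:(4,2)->(5,2)
Step 2: p0:(3,2)->(4,2) | p1:(1,2)->(2,2) | p2:(3,1)->(4,1) | p3:(5,2)->(5,3)->EXIT
Step 3: p0:(4,2)->(5,2) | p1:(2,2)->(3,2) | p2:(4,1)->(5,1) | p3:escaped
Step 4: p0:(5,2)->(5,3)->EXIT | p1:(3,2)->(4,2) | p2:(5,1)->(5,2) | p3:escaped
Step 5: p0:escaped | p1:(4,2)->(5,2) | p2:(5,2)->(5,3)->EXIT | p3:escaped
Step 6: p0:escaped | p1:(5,2)->(5,3)->EXIT | p2:escaped | p3:escaped
Exit steps: [4, 6, 5, 2]
First to escape: p3 at step 2

Answer: 3 2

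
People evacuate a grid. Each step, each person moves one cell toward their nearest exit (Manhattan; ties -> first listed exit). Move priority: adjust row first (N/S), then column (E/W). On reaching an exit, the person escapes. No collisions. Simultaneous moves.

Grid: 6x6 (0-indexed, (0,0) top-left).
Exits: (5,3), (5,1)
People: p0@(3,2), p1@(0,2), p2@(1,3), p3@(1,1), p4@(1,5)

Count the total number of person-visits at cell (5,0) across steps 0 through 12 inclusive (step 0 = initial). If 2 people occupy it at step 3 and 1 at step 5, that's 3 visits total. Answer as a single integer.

Step 0: p0@(3,2) p1@(0,2) p2@(1,3) p3@(1,1) p4@(1,5) -> at (5,0): 0 [-], cum=0
Step 1: p0@(4,2) p1@(1,2) p2@(2,3) p3@(2,1) p4@(2,5) -> at (5,0): 0 [-], cum=0
Step 2: p0@(5,2) p1@(2,2) p2@(3,3) p3@(3,1) p4@(3,5) -> at (5,0): 0 [-], cum=0
Step 3: p0@ESC p1@(3,2) p2@(4,3) p3@(4,1) p4@(4,5) -> at (5,0): 0 [-], cum=0
Step 4: p0@ESC p1@(4,2) p2@ESC p3@ESC p4@(5,5) -> at (5,0): 0 [-], cum=0
Step 5: p0@ESC p1@(5,2) p2@ESC p3@ESC p4@(5,4) -> at (5,0): 0 [-], cum=0
Step 6: p0@ESC p1@ESC p2@ESC p3@ESC p4@ESC -> at (5,0): 0 [-], cum=0
Total visits = 0

Answer: 0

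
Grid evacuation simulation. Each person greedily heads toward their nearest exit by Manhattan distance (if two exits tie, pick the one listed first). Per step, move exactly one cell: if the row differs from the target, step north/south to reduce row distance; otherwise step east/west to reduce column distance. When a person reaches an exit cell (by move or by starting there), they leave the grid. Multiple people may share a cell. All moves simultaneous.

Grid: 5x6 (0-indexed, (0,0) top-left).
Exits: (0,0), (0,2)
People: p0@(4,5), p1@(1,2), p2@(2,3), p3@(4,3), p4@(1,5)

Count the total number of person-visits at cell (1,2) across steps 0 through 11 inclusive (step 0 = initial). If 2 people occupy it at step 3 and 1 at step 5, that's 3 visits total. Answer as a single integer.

Answer: 1

Derivation:
Step 0: p0@(4,5) p1@(1,2) p2@(2,3) p3@(4,3) p4@(1,5) -> at (1,2): 1 [p1], cum=1
Step 1: p0@(3,5) p1@ESC p2@(1,3) p3@(3,3) p4@(0,5) -> at (1,2): 0 [-], cum=1
Step 2: p0@(2,5) p1@ESC p2@(0,3) p3@(2,3) p4@(0,4) -> at (1,2): 0 [-], cum=1
Step 3: p0@(1,5) p1@ESC p2@ESC p3@(1,3) p4@(0,3) -> at (1,2): 0 [-], cum=1
Step 4: p0@(0,5) p1@ESC p2@ESC p3@(0,3) p4@ESC -> at (1,2): 0 [-], cum=1
Step 5: p0@(0,4) p1@ESC p2@ESC p3@ESC p4@ESC -> at (1,2): 0 [-], cum=1
Step 6: p0@(0,3) p1@ESC p2@ESC p3@ESC p4@ESC -> at (1,2): 0 [-], cum=1
Step 7: p0@ESC p1@ESC p2@ESC p3@ESC p4@ESC -> at (1,2): 0 [-], cum=1
Total visits = 1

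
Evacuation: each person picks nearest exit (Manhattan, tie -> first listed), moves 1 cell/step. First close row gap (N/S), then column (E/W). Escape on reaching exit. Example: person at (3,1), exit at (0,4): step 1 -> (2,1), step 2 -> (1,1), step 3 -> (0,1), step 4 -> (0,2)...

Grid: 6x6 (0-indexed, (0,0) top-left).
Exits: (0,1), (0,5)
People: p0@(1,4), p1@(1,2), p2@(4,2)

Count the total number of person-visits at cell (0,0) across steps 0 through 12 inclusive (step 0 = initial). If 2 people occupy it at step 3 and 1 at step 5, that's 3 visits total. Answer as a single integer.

Step 0: p0@(1,4) p1@(1,2) p2@(4,2) -> at (0,0): 0 [-], cum=0
Step 1: p0@(0,4) p1@(0,2) p2@(3,2) -> at (0,0): 0 [-], cum=0
Step 2: p0@ESC p1@ESC p2@(2,2) -> at (0,0): 0 [-], cum=0
Step 3: p0@ESC p1@ESC p2@(1,2) -> at (0,0): 0 [-], cum=0
Step 4: p0@ESC p1@ESC p2@(0,2) -> at (0,0): 0 [-], cum=0
Step 5: p0@ESC p1@ESC p2@ESC -> at (0,0): 0 [-], cum=0
Total visits = 0

Answer: 0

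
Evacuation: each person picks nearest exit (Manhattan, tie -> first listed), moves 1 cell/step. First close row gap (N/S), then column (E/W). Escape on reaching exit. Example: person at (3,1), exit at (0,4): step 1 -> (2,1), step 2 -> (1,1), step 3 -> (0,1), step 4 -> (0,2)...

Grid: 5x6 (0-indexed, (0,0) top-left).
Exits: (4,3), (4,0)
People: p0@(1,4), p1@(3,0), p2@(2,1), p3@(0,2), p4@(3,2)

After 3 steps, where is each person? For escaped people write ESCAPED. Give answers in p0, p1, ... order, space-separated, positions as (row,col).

Step 1: p0:(1,4)->(2,4) | p1:(3,0)->(4,0)->EXIT | p2:(2,1)->(3,1) | p3:(0,2)->(1,2) | p4:(3,2)->(4,2)
Step 2: p0:(2,4)->(3,4) | p1:escaped | p2:(3,1)->(4,1) | p3:(1,2)->(2,2) | p4:(4,2)->(4,3)->EXIT
Step 3: p0:(3,4)->(4,4) | p1:escaped | p2:(4,1)->(4,0)->EXIT | p3:(2,2)->(3,2) | p4:escaped

(4,4) ESCAPED ESCAPED (3,2) ESCAPED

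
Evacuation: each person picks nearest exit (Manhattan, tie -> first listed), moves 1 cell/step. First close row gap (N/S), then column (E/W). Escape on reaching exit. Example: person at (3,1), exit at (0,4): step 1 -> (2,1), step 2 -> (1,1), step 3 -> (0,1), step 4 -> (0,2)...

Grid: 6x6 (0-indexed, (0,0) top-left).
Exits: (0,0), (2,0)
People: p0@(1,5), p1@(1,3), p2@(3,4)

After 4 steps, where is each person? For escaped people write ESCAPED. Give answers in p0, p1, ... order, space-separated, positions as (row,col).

Step 1: p0:(1,5)->(0,5) | p1:(1,3)->(0,3) | p2:(3,4)->(2,4)
Step 2: p0:(0,5)->(0,4) | p1:(0,3)->(0,2) | p2:(2,4)->(2,3)
Step 3: p0:(0,4)->(0,3) | p1:(0,2)->(0,1) | p2:(2,3)->(2,2)
Step 4: p0:(0,3)->(0,2) | p1:(0,1)->(0,0)->EXIT | p2:(2,2)->(2,1)

(0,2) ESCAPED (2,1)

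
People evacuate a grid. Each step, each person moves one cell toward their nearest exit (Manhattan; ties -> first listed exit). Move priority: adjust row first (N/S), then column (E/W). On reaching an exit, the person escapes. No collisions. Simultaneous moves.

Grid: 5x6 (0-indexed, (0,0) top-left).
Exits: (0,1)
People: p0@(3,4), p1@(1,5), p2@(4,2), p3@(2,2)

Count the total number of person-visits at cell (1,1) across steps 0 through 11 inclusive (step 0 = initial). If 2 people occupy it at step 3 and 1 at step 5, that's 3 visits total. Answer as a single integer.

Step 0: p0@(3,4) p1@(1,5) p2@(4,2) p3@(2,2) -> at (1,1): 0 [-], cum=0
Step 1: p0@(2,4) p1@(0,5) p2@(3,2) p3@(1,2) -> at (1,1): 0 [-], cum=0
Step 2: p0@(1,4) p1@(0,4) p2@(2,2) p3@(0,2) -> at (1,1): 0 [-], cum=0
Step 3: p0@(0,4) p1@(0,3) p2@(1,2) p3@ESC -> at (1,1): 0 [-], cum=0
Step 4: p0@(0,3) p1@(0,2) p2@(0,2) p3@ESC -> at (1,1): 0 [-], cum=0
Step 5: p0@(0,2) p1@ESC p2@ESC p3@ESC -> at (1,1): 0 [-], cum=0
Step 6: p0@ESC p1@ESC p2@ESC p3@ESC -> at (1,1): 0 [-], cum=0
Total visits = 0

Answer: 0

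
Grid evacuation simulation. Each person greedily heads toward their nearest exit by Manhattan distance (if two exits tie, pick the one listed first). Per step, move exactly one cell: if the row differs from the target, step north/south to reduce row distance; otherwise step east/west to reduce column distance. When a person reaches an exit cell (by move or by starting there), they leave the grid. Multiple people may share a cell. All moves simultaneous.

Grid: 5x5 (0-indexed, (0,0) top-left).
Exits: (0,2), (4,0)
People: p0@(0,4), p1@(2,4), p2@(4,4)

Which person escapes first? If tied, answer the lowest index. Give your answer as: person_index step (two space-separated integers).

Answer: 0 2

Derivation:
Step 1: p0:(0,4)->(0,3) | p1:(2,4)->(1,4) | p2:(4,4)->(4,3)
Step 2: p0:(0,3)->(0,2)->EXIT | p1:(1,4)->(0,4) | p2:(4,3)->(4,2)
Step 3: p0:escaped | p1:(0,4)->(0,3) | p2:(4,2)->(4,1)
Step 4: p0:escaped | p1:(0,3)->(0,2)->EXIT | p2:(4,1)->(4,0)->EXIT
Exit steps: [2, 4, 4]
First to escape: p0 at step 2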